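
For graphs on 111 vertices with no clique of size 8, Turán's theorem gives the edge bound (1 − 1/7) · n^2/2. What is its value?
Turán density bound = (6/7) · 111^2/2 = 36963/7 ≈ 5280.4286

Turán's theorem: ex(n, K_{r+1}) is achieved by the complete r-partite Turán graph T(n, r) with parts as balanced as possible, and is at most (1 − 1/r) · n^2/2. For r = 7, n = 111: the density bound is (6/7) · 12321/2 = 36963/7 ≈ 5280.4286. The integer-valued extremum is e(T(111, 7)) = 5280, which is strictly less than the density bound 36963/7 since 7 ∤ 111 (the parts of T(111, 7) cannot all be equal).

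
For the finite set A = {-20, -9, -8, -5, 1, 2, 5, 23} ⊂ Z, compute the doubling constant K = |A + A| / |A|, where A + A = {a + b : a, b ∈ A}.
K = |A + A| / |A| = 31/8

Enumerate A + A = {a + b : a, b ∈ A}. With |A| = 8, there are |A|^2 = 64 ordered sum pairs; collecting distinct values, A + A = {-40, -29, -28, -25, -19, -18, -17, -16, -15, -14, -13, -10, -8, -7, -6, -4, -3, 0, 2, 3, 4, 6, 7, 10, 14, 15, 18, 24, 25, 28, 46}, so |A + A| = 31. Thus K = 31/8. For comparison, the minimum possible |A + A| over all 8-element sets is 2·8 − 1 = 15 (so min K = 15/8), attained only by arithmetic progressions.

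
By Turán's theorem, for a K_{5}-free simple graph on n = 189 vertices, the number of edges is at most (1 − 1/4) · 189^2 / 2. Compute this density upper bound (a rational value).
Turán density bound = (3/4) · 189^2/2 = 107163/8 ≈ 13395.375

Turán's theorem: ex(n, K_{r+1}) is achieved by the complete r-partite Turán graph T(n, r) with parts as balanced as possible, and is at most (1 − 1/r) · n^2/2. For r = 4, n = 189: the density bound is (3/4) · 35721/2 = 107163/8 ≈ 13395.375. The integer-valued extremum is e(T(189, 4)) = 13395, which is strictly less than the density bound 107163/8 since 4 ∤ 189 (the parts of T(189, 4) cannot all be equal).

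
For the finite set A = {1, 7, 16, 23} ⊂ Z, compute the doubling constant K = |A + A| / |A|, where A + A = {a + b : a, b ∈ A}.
K = |A + A| / |A| = 10/4 = 5/2

Enumerate A + A = {a + b : a, b ∈ A}. With |A| = 4, there are |A|^2 = 16 ordered sum pairs; collecting distinct values, A + A = {2, 8, 14, 17, 23, 24, 30, 32, 39, 46}, so |A + A| = 10. Thus K = 10/4 = 5/2. For comparison, the minimum possible |A + A| over all 4-element sets is 2·4 − 1 = 7 (so min K = 7/4), attained only by arithmetic progressions.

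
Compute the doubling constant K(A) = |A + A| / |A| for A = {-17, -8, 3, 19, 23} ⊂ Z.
K = |A + A| / |A| = 14/5

Enumerate A + A = {a + b : a, b ∈ A}. With |A| = 5, there are |A|^2 = 25 ordered sum pairs; collecting distinct values, A + A = {-34, -25, -16, -14, -5, 2, 6, 11, 15, 22, 26, 38, 42, 46}, so |A + A| = 14. Thus K = 14/5. For comparison, the minimum possible |A + A| over all 5-element sets is 2·5 − 1 = 9 (so min K = 9/5), attained only by arithmetic progressions.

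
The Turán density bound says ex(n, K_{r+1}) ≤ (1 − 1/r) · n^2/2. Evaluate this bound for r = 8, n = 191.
Turán density bound = (7/8) · 191^2/2 = 255367/16 ≈ 15960.4375

Turán's theorem: ex(n, K_{r+1}) is achieved by the complete r-partite Turán graph T(n, r) with parts as balanced as possible, and is at most (1 − 1/r) · n^2/2. For r = 8, n = 191: the density bound is (7/8) · 36481/2 = 255367/16 ≈ 15960.4375. The integer-valued extremum is e(T(191, 8)) = 15960, which is strictly less than the density bound 255367/16 since 8 ∤ 191 (the parts of T(191, 8) cannot all be equal).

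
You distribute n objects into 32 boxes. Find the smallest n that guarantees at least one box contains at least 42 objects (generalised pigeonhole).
n = (42 − 1)·32 + 1 = 1313

By the generalised pigeonhole principle, to guarantee some box contains ≥ r objects we need more than (r − 1) · k objects total. Threshold: n = (r − 1) · k + 1. With r = 42 and k = 32: n = 41 · 32 + 1 = 1312 + 1 = 1313. For n = 1312 = 41 · 32, we can put exactly 41 objects in every box, avoiding 42 in any single one — so 1313 is tight.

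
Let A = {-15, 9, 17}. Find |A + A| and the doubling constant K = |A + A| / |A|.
K = |A + A| / |A| = 6/3 = 2

Enumerate A + A = {a + b : a, b ∈ A}. With |A| = 3, there are |A|^2 = 9 ordered sum pairs; collecting distinct values, A + A = {-30, -6, 2, 18, 26, 34}, so |A + A| = 6. Thus K = 6/3 = 2. For comparison, the minimum possible |A + A| over all 3-element sets is 2·3 − 1 = 5 (so min K = 5/3), attained only by arithmetic progressions.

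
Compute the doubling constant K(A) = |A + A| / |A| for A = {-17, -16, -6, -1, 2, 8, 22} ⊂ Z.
K = |A + A| / |A| = 27/7

Enumerate A + A = {a + b : a, b ∈ A}. With |A| = 7, there are |A|^2 = 49 ordered sum pairs; collecting distinct values, A + A = {-34, -33, -32, -23, -22, -18, -17, -15, -14, -12, -9, -8, -7, -4, -2, 1, 2, 4, 5, 6, 7, 10, 16, 21, 24, 30, 44}, so |A + A| = 27. Thus K = 27/7. For comparison, the minimum possible |A + A| over all 7-element sets is 2·7 − 1 = 13 (so min K = 13/7), attained only by arithmetic progressions.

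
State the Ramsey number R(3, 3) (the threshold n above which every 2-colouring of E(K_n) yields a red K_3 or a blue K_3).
R(3, 3) = 6

Lower bound: the 5-cycle C_5 (with the remaining edges as the complement) gives a 2-colouring of K_5 with no monochromatic triangle, so R(3, 3) > 5.
Upper bound: in K_6, any vertex has 5 incident edges, so by pigeonhole ≥3 are the same colour (say red). If any pair of those red neighbours has a red edge between them, we get a red triangle; otherwise the three neighbours span a blue triangle. So every 2-colouring of K_6 has a monochromatic triangle.
Hence R(3, 3) = 6.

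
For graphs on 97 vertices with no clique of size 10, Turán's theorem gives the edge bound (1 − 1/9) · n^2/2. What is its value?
Turán density bound = (8/9) · 97^2/2 = 37636/9 ≈ 4181.7778

Turán's theorem: ex(n, K_{r+1}) is achieved by the complete r-partite Turán graph T(n, r) with parts as balanced as possible, and is at most (1 − 1/r) · n^2/2. For r = 9, n = 97: the density bound is (8/9) · 9409/2 = 37636/9 ≈ 4181.7778. The integer-valued extremum is e(T(97, 9)) = 4181, which is strictly less than the density bound 37636/9 since 9 ∤ 97 (the parts of T(97, 9) cannot all be equal).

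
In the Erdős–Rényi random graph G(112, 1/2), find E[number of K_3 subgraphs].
E[# K_3] = C(112, 3) · (1/2)^C(3, 2) = 227920 / 2^3 = 28490

For each 3-subset S of vertices (there are C(112, 3) = 227920 such S), let X_S = 1 if S induces a K_3 (all C(3, 2) = 3 edges present). Then P(X_S = 1) = (1/2)^3 = 1/8. By linearity of expectation, E[# K_3] = C(112, 3) · (1/2)^3 = 227920 / 8 = 28490.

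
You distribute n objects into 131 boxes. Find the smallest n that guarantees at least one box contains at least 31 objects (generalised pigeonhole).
n = (31 − 1)·131 + 1 = 3931

By the generalised pigeonhole principle, to guarantee some box contains ≥ r objects we need more than (r − 1) · k objects total. Threshold: n = (r − 1) · k + 1. With r = 31 and k = 131: n = 30 · 131 + 1 = 3930 + 1 = 3931. For n = 3930 = 30 · 131, we can put exactly 30 objects in every box, avoiding 31 in any single one — so 3931 is tight.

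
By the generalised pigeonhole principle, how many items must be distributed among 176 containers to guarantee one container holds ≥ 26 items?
n = (26 − 1)·176 + 1 = 4401

By the generalised pigeonhole principle, to guarantee some box contains ≥ r objects we need more than (r − 1) · k objects total. Threshold: n = (r − 1) · k + 1. With r = 26 and k = 176: n = 25 · 176 + 1 = 4400 + 1 = 4401. For n = 4400 = 25 · 176, we can put exactly 25 objects in every box, avoiding 26 in any single one — so 4401 is tight.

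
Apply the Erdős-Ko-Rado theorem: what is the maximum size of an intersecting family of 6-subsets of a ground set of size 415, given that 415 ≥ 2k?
max |F| = C(414, 5) = 98921807082

Erdős-Ko-Rado (1961): when n ≥ 2k, max |F| = C(n−1, k−1). The bound is attained by the star {A : i ∈ A} for any fixed i ∈ [n]. Here C(415−1, 6−1) = C(414, 5) = 98921807082.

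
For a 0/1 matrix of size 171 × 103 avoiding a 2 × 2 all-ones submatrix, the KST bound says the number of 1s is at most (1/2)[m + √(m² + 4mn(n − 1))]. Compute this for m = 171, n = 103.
z(171, 103; 2, 2) ≤ (1/2)[171 + √(171² + 4·171·103·102)] = (1/2)[171 + √7215345] = 1428.5697

Kővári–Sós–Turán: let r_1, ..., r_171 be the row sums and z = Σ r_i the total number of 1s. Each pair of columns can share at most one row with both entries 1 (else a 2×2 all-ones block appears), so Σ_i C(r_i, 2) ≤ C(103, 2) = 5253. By convexity Σ_i C(r_i, 2) ≥ 171·C(z/171, 2) = z(z − 171)/(2·171), giving z² − 171z − 171·103·102 ≤ 0 and hence z ≤ (1/2)[171 + √(29241 + 4·1796526)] = (1/2)[171 + √7215345] ≈ (1/2)(171 + 2686.1394) = 1428.5697.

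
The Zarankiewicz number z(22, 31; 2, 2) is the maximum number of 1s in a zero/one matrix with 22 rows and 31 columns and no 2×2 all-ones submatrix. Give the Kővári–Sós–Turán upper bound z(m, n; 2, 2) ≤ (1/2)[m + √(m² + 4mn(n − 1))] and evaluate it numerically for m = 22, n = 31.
z(22, 31; 2, 2) ≤ (1/2)[22 + √(22² + 4·22·31·30)] = (1/2)[22 + √82324] = 154.4608

Kővári–Sós–Turán: let r_1, ..., r_22 be the row sums and z = Σ r_i the total number of 1s. Each pair of columns can share at most one row with both entries 1 (else a 2×2 all-ones block appears), so Σ_i C(r_i, 2) ≤ C(31, 2) = 465. By convexity Σ_i C(r_i, 2) ≥ 22·C(z/22, 2) = z(z − 22)/(2·22), giving z² − 22z − 22·31·30 ≤ 0 and hence z ≤ (1/2)[22 + √(484 + 4·20460)] = (1/2)[22 + √82324] ≈ (1/2)(22 + 286.9216) = 154.4608.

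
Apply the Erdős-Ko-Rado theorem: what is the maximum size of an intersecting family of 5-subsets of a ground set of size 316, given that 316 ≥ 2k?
max |F| = C(315, 4) = 402464790

The Erdős-Ko-Rado theorem states: for n ≥ 2k, an intersecting family of k-subsets of an n-element set has size at most C(n − 1, k − 1), with equality for 'star' families {A ⊆ [n] : |A| = k, i ∈ A} (fix an element i). For n = 316, k = 5: C(315, 4) = 402464790.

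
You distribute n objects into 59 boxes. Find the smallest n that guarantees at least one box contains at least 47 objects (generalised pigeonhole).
n = (47 − 1)·59 + 1 = 2715

By the generalised pigeonhole principle, to guarantee some box contains ≥ r objects we need more than (r − 1) · k objects total. Threshold: n = (r − 1) · k + 1. With r = 47 and k = 59: n = 46 · 59 + 1 = 2714 + 1 = 2715. For n = 2714 = 46 · 59, we can put exactly 46 objects in every box, avoiding 47 in any single one — so 2715 is tight.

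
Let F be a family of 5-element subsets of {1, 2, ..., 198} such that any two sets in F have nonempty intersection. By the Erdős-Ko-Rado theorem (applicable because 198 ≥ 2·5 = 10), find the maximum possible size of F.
max |F| = C(197, 4) = 60862165

Erdős-Ko-Rado (1961): when n ≥ 2k, max |F| = C(n−1, k−1). The bound is attained by the star {A : i ∈ A} for any fixed i ∈ [n]. Here C(198−1, 5−1) = C(197, 4) = 60862165.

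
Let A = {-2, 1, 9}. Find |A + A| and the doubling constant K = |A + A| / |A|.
K = |A + A| / |A| = 6/3 = 2

Enumerate A + A = {a + b : a, b ∈ A}. With |A| = 3, there are |A|^2 = 9 ordered sum pairs; collecting distinct values, A + A = {-4, -1, 2, 7, 10, 18}, so |A + A| = 6. Thus K = 6/3 = 2. For comparison, the minimum possible |A + A| over all 3-element sets is 2·3 − 1 = 5 (so min K = 5/3), attained only by arithmetic progressions.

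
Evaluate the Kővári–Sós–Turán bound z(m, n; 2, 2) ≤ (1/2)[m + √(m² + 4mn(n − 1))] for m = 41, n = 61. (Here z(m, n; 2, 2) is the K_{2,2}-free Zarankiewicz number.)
z(41, 61; 2, 2) ≤ (1/2)[41 + √(41² + 4·41·61·60)] = (1/2)[41 + √601921] = 408.4178

Kővári–Sós–Turán: let r_1, ..., r_41 be the row sums and z = Σ r_i the total number of 1s. Each pair of columns can share at most one row with both entries 1 (else a 2×2 all-ones block appears), so Σ_i C(r_i, 2) ≤ C(61, 2) = 1830. By convexity Σ_i C(r_i, 2) ≥ 41·C(z/41, 2) = z(z − 41)/(2·41), giving z² − 41z − 41·61·60 ≤ 0 and hence z ≤ (1/2)[41 + √(1681 + 4·150060)] = (1/2)[41 + √601921] ≈ (1/2)(41 + 775.8357) = 408.4178.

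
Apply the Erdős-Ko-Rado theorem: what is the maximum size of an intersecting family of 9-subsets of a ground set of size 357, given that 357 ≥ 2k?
max |F| = C(356, 8) = 5911246178451900

The Erdős-Ko-Rado theorem states: for n ≥ 2k, an intersecting family of k-subsets of an n-element set has size at most C(n − 1, k − 1), with equality for 'star' families {A ⊆ [n] : |A| = k, i ∈ A} (fix an element i). For n = 357, k = 9: C(356, 8) = 5911246178451900.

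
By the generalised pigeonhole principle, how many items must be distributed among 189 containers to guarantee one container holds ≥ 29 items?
n = (29 − 1)·189 + 1 = 5293

By the generalised pigeonhole principle, to guarantee some box contains ≥ r objects we need more than (r − 1) · k objects total. Threshold: n = (r − 1) · k + 1. With r = 29 and k = 189: n = 28 · 189 + 1 = 5292 + 1 = 5293. For n = 5292 = 28 · 189, we can put exactly 28 objects in every box, avoiding 29 in any single one — so 5293 is tight.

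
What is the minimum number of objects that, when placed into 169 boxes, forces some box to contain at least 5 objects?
n = (5 − 1)·169 + 1 = 677

By the generalised pigeonhole principle, to guarantee some box contains ≥ r objects we need more than (r − 1) · k objects total. Threshold: n = (r − 1) · k + 1. With r = 5 and k = 169: n = 4 · 169 + 1 = 676 + 1 = 677. For n = 676 = 4 · 169, we can put exactly 4 objects in every box, avoiding 5 in any single one — so 677 is tight.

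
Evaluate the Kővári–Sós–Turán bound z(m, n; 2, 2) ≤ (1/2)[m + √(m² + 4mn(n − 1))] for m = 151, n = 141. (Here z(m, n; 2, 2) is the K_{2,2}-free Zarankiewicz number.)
z(151, 141; 2, 2) ≤ (1/2)[151 + √(151² + 4·151·141·140)] = (1/2)[151 + √11945761] = 1803.632

Kővári–Sós–Turán: let r_1, ..., r_151 be the row sums and z = Σ r_i the total number of 1s. Each pair of columns can share at most one row with both entries 1 (else a 2×2 all-ones block appears), so Σ_i C(r_i, 2) ≤ C(141, 2) = 9870. By convexity Σ_i C(r_i, 2) ≥ 151·C(z/151, 2) = z(z − 151)/(2·151), giving z² − 151z − 151·141·140 ≤ 0 and hence z ≤ (1/2)[151 + √(22801 + 4·2980740)] = (1/2)[151 + √11945761] ≈ (1/2)(151 + 3456.264) = 1803.632.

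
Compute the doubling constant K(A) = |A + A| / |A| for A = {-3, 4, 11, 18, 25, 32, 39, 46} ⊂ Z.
K = |A + A| / |A| = 15/8

Enumerate A + A = {a + b : a, b ∈ A}. With |A| = 8, there are |A|^2 = 64 ordered sum pairs; collecting distinct values, A + A = {-6, 1, 8, 15, 22, 29, 36, 43, 50, 57, 64, 71, 78, 85, 92}, so |A + A| = 15. Thus K = 15/8. Here |A + A| = 2|A| − 1 = 15, the minimum possible — so K = 15/8 is minimal, which holds iff A is an arithmetic progression.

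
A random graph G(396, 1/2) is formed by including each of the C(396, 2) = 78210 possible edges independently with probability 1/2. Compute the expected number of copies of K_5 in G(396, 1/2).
E[# K_5] = C(396, 5) · (1/2)^C(5, 2) = 79119926424 / 2^10 = 9889990803/128 = 77265553.1484375

For each 5-subset S of vertices (there are C(396, 5) = 79119926424 such S), let X_S = 1 if S induces a K_5 (all C(5, 2) = 10 edges present). Then P(X_S = 1) = (1/2)^10 = 1/1024. By linearity of expectation, E[# K_5] = C(396, 5) · (1/2)^10 = 79119926424 / 1024 = 9889990803/128 = 77265553.1484375.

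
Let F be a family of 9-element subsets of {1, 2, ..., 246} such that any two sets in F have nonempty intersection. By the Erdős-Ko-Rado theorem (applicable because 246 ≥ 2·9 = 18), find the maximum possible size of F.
max |F| = C(245, 8) = 286853510505870

The Erdős-Ko-Rado theorem states: for n ≥ 2k, an intersecting family of k-subsets of an n-element set has size at most C(n − 1, k − 1), with equality for 'star' families {A ⊆ [n] : |A| = k, i ∈ A} (fix an element i). For n = 246, k = 9: C(245, 8) = 286853510505870.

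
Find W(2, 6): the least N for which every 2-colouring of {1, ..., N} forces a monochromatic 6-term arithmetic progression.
W(2, 6) = 1132

W(2, 6) = 1132. The lower bound W(2, 6) > 1131 comes from an explicit good 2-colouring of [1, 1131]; the upper bound W(2, 6) ≤ 1132 was verified by exhaustive search over 2-colourings of [1, 1132].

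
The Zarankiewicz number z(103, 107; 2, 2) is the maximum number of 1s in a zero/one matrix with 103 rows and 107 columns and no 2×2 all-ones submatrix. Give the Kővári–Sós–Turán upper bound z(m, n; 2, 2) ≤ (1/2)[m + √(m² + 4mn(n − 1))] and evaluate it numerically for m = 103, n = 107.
z(103, 107; 2, 2) ≤ (1/2)[103 + √(103² + 4·103·107·106)] = (1/2)[103 + √4683513] = 1133.5713

Kővári–Sós–Turán: let r_1, ..., r_103 be the row sums and z = Σ r_i the total number of 1s. Each pair of columns can share at most one row with both entries 1 (else a 2×2 all-ones block appears), so Σ_i C(r_i, 2) ≤ C(107, 2) = 5671. By convexity Σ_i C(r_i, 2) ≥ 103·C(z/103, 2) = z(z − 103)/(2·103), giving z² − 103z − 103·107·106 ≤ 0 and hence z ≤ (1/2)[103 + √(10609 + 4·1168226)] = (1/2)[103 + √4683513] ≈ (1/2)(103 + 2164.1426) = 1133.5713.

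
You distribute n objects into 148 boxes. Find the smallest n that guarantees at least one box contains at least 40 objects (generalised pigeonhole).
n = (40 − 1)·148 + 1 = 5773

By the generalised pigeonhole principle, to guarantee some box contains ≥ r objects we need more than (r − 1) · k objects total. Threshold: n = (r − 1) · k + 1. With r = 40 and k = 148: n = 39 · 148 + 1 = 5772 + 1 = 5773. For n = 5772 = 39 · 148, we can put exactly 39 objects in every box, avoiding 40 in any single one — so 5773 is tight.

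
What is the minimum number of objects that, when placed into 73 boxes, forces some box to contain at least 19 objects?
n = (19 − 1)·73 + 1 = 1315

By the generalised pigeonhole principle, to guarantee some box contains ≥ r objects we need more than (r − 1) · k objects total. Threshold: n = (r − 1) · k + 1. With r = 19 and k = 73: n = 18 · 73 + 1 = 1314 + 1 = 1315. For n = 1314 = 18 · 73, we can put exactly 18 objects in every box, avoiding 19 in any single one — so 1315 is tight.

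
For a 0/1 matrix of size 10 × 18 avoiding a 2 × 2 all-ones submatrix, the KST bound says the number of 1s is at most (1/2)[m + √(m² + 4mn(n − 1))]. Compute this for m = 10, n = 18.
z(10, 18; 2, 2) ≤ (1/2)[10 + √(10² + 4·10·18·17)] = (1/2)[10 + √12340] = 60.5428

Kővári–Sós–Turán: let r_1, ..., r_10 be the row sums and z = Σ r_i the total number of 1s. Each pair of columns can share at most one row with both entries 1 (else a 2×2 all-ones block appears), so Σ_i C(r_i, 2) ≤ C(18, 2) = 153. By convexity Σ_i C(r_i, 2) ≥ 10·C(z/10, 2) = z(z − 10)/(2·10), giving z² − 10z − 10·18·17 ≤ 0 and hence z ≤ (1/2)[10 + √(100 + 4·3060)] = (1/2)[10 + √12340] ≈ (1/2)(10 + 111.0856) = 60.5428.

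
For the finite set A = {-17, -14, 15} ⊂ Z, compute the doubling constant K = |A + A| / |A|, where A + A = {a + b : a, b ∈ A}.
K = |A + A| / |A| = 6/3 = 2

Enumerate A + A = {a + b : a, b ∈ A}. With |A| = 3, there are |A|^2 = 9 ordered sum pairs; collecting distinct values, A + A = {-34, -31, -28, -2, 1, 30}, so |A + A| = 6. Thus K = 6/3 = 2. For comparison, the minimum possible |A + A| over all 3-element sets is 2·3 − 1 = 5 (so min K = 5/3), attained only by arithmetic progressions.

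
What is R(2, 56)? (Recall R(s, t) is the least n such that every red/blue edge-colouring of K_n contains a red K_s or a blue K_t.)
R(2, 56) = 56

R(2, k) = k for all k ≥ 2: in a 2-colouring of K_k, either some edge is red (a red K_2) or all edges are blue (a blue K_k). And K_{55} coloured all-blue has no blue K_56, so R(2, 56) > 55. Hence R(2, 56) = 56.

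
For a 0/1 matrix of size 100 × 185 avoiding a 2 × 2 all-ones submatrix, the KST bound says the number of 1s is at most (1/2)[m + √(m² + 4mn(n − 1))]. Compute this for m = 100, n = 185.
z(100, 185; 2, 2) ≤ (1/2)[100 + √(100² + 4·100·185·184)] = (1/2)[100 + √13626000] = 1895.6706

Kővári–Sós–Turán: let r_1, ..., r_100 be the row sums and z = Σ r_i the total number of 1s. Each pair of columns can share at most one row with both entries 1 (else a 2×2 all-ones block appears), so Σ_i C(r_i, 2) ≤ C(185, 2) = 17020. By convexity Σ_i C(r_i, 2) ≥ 100·C(z/100, 2) = z(z − 100)/(2·100), giving z² − 100z − 100·185·184 ≤ 0 and hence z ≤ (1/2)[100 + √(10000 + 4·3404000)] = (1/2)[100 + √13626000] ≈ (1/2)(100 + 3691.3412) = 1895.6706.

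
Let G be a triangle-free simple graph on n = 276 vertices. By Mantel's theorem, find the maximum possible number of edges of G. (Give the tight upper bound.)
ex(276, K_3) = ⌊276^2/4⌋ = 19044

Mantel (1907): a triangle-free graph on n vertices has at most ⌊n^2/4⌋ edges, with equality for the complete bipartite graph K_{⌊n/2⌋, ⌈n/2⌉}. For n = 276: ⌊276^2/4⌋ = ⌊76176/4⌋ = 19044. The extremal graph is K_{138, 138}, which has 138·138 = 19044 edges.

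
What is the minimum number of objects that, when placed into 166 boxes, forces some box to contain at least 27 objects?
n = (27 − 1)·166 + 1 = 4317

By the generalised pigeonhole principle, to guarantee some box contains ≥ r objects we need more than (r − 1) · k objects total. Threshold: n = (r − 1) · k + 1. With r = 27 and k = 166: n = 26 · 166 + 1 = 4316 + 1 = 4317. For n = 4316 = 26 · 166, we can put exactly 26 objects in every box, avoiding 27 in any single one — so 4317 is tight.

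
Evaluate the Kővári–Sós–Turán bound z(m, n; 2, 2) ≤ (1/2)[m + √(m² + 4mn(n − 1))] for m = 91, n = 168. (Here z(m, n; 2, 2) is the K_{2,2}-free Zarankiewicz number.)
z(91, 168; 2, 2) ≤ (1/2)[91 + √(91² + 4·91·168·167)] = (1/2)[91 + √10220665] = 1643.9887

Kővári–Sós–Turán: let r_1, ..., r_91 be the row sums and z = Σ r_i the total number of 1s. Each pair of columns can share at most one row with both entries 1 (else a 2×2 all-ones block appears), so Σ_i C(r_i, 2) ≤ C(168, 2) = 14028. By convexity Σ_i C(r_i, 2) ≥ 91·C(z/91, 2) = z(z − 91)/(2·91), giving z² − 91z − 91·168·167 ≤ 0 and hence z ≤ (1/2)[91 + √(8281 + 4·2553096)] = (1/2)[91 + √10220665] ≈ (1/2)(91 + 3196.9775) = 1643.9887.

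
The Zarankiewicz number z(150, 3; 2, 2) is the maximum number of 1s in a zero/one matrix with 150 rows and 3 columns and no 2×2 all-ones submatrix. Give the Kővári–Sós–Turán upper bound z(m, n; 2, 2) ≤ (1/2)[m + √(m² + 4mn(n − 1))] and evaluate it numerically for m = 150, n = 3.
z(150, 3; 2, 2) ≤ (1/2)[150 + √(150² + 4·150·3·2)] = (1/2)[150 + √26100] = 155.7775

Kővári–Sós–Turán: let r_1, ..., r_150 be the row sums and z = Σ r_i the total number of 1s. Each pair of columns can share at most one row with both entries 1 (else a 2×2 all-ones block appears), so Σ_i C(r_i, 2) ≤ C(3, 2) = 3. By convexity Σ_i C(r_i, 2) ≥ 150·C(z/150, 2) = z(z − 150)/(2·150), giving z² − 150z − 150·3·2 ≤ 0 and hence z ≤ (1/2)[150 + √(22500 + 4·900)] = (1/2)[150 + √26100] ≈ (1/2)(150 + 161.5549) = 155.7775.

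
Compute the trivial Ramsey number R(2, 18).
R(2, 18) = 18

R(2, k) = k for all k ≥ 2: in a 2-colouring of K_k, either some edge is red (a red K_2) or all edges are blue (a blue K_k). And K_{17} coloured all-blue has no blue K_18, so R(2, 18) > 17. Hence R(2, 18) = 18.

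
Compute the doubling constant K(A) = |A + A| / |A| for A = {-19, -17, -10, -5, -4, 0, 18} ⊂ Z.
K = |A + A| / |A| = 27/7

Enumerate A + A = {a + b : a, b ∈ A}. With |A| = 7, there are |A|^2 = 49 ordered sum pairs; collecting distinct values, A + A = {-38, -36, -34, -29, -27, -24, -23, -22, -21, -20, -19, -17, -15, -14, -10, -9, -8, -5, -4, -1, 0, 1, 8, 13, 14, 18, 36}, so |A + A| = 27. Thus K = 27/7. For comparison, the minimum possible |A + A| over all 7-element sets is 2·7 − 1 = 13 (so min K = 13/7), attained only by arithmetic progressions.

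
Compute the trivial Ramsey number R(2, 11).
R(2, 11) = 11

R(2, k) = k for all k ≥ 2: in a 2-colouring of K_k, either some edge is red (a red K_2) or all edges are blue (a blue K_k). And K_{10} coloured all-blue has no blue K_11, so R(2, 11) > 10. Hence R(2, 11) = 11.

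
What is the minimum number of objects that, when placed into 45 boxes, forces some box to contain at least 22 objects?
n = (22 − 1)·45 + 1 = 946

By the generalised pigeonhole principle, to guarantee some box contains ≥ r objects we need more than (r − 1) · k objects total. Threshold: n = (r − 1) · k + 1. With r = 22 and k = 45: n = 21 · 45 + 1 = 945 + 1 = 946. For n = 945 = 21 · 45, we can put exactly 21 objects in every box, avoiding 22 in any single one — so 946 is tight.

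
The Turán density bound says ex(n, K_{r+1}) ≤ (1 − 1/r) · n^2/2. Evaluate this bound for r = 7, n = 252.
Turán density bound = (6/7) · 252^2/2 = 27216

Turán's theorem: ex(n, K_{r+1}) is achieved by the complete r-partite Turán graph T(n, r) with parts as balanced as possible, and is at most (1 − 1/r) · n^2/2. For r = 7, n = 252: the density bound is (6/7) · 63504/2 = 27216. Since 7 ∣ 252, the Turán graph T(252, 7) has parts of equal size 36, and its edge count e(T(252, 7)) = 27216 attains the density bound exactly.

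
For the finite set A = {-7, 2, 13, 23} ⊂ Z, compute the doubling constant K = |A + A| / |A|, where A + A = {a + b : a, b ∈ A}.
K = |A + A| / |A| = 10/4 = 5/2

Enumerate A + A = {a + b : a, b ∈ A}. With |A| = 4, there are |A|^2 = 16 ordered sum pairs; collecting distinct values, A + A = {-14, -5, 4, 6, 15, 16, 25, 26, 36, 46}, so |A + A| = 10. Thus K = 10/4 = 5/2. For comparison, the minimum possible |A + A| over all 4-element sets is 2·4 − 1 = 7 (so min K = 7/4), attained only by arithmetic progressions.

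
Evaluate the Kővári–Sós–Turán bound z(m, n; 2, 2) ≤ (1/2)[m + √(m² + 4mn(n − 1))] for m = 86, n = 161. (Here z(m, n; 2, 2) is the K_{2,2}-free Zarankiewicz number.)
z(86, 161; 2, 2) ≤ (1/2)[86 + √(86² + 4·86·161·160)] = (1/2)[86 + √8868836] = 1532.0295

Kővári–Sós–Turán: let r_1, ..., r_86 be the row sums and z = Σ r_i the total number of 1s. Each pair of columns can share at most one row with both entries 1 (else a 2×2 all-ones block appears), so Σ_i C(r_i, 2) ≤ C(161, 2) = 12880. By convexity Σ_i C(r_i, 2) ≥ 86·C(z/86, 2) = z(z − 86)/(2·86), giving z² − 86z − 86·161·160 ≤ 0 and hence z ≤ (1/2)[86 + √(7396 + 4·2215360)] = (1/2)[86 + √8868836] ≈ (1/2)(86 + 2978.0591) = 1532.0295.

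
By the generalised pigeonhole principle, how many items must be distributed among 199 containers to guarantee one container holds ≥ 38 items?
n = (38 − 1)·199 + 1 = 7364

By the generalised pigeonhole principle, to guarantee some box contains ≥ r objects we need more than (r − 1) · k objects total. Threshold: n = (r − 1) · k + 1. With r = 38 and k = 199: n = 37 · 199 + 1 = 7363 + 1 = 7364. For n = 7363 = 37 · 199, we can put exactly 37 objects in every box, avoiding 38 in any single one — so 7364 is tight.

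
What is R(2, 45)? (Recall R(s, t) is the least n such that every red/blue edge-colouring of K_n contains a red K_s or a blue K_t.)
R(2, 45) = 45

R(2, k) = k for all k ≥ 2: in a 2-colouring of K_k, either some edge is red (a red K_2) or all edges are blue (a blue K_k). And K_{44} coloured all-blue has no blue K_45, so R(2, 45) > 44. Hence R(2, 45) = 45.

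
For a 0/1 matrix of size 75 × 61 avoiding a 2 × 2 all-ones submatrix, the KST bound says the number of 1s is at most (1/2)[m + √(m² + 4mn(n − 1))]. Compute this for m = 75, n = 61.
z(75, 61; 2, 2) ≤ (1/2)[75 + √(75² + 4·75·61·60)] = (1/2)[75 + √1103625] = 562.7678

Kővári–Sós–Turán: let r_1, ..., r_75 be the row sums and z = Σ r_i the total number of 1s. Each pair of columns can share at most one row with both entries 1 (else a 2×2 all-ones block appears), so Σ_i C(r_i, 2) ≤ C(61, 2) = 1830. By convexity Σ_i C(r_i, 2) ≥ 75·C(z/75, 2) = z(z − 75)/(2·75), giving z² − 75z − 75·61·60 ≤ 0 and hence z ≤ (1/2)[75 + √(5625 + 4·274500)] = (1/2)[75 + √1103625] ≈ (1/2)(75 + 1050.5356) = 562.7678.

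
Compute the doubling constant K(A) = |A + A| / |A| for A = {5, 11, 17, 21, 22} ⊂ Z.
K = |A + A| / |A| = 14/5

Enumerate A + A = {a + b : a, b ∈ A}. With |A| = 5, there are |A|^2 = 25 ordered sum pairs; collecting distinct values, A + A = {10, 16, 22, 26, 27, 28, 32, 33, 34, 38, 39, 42, 43, 44}, so |A + A| = 14. Thus K = 14/5. For comparison, the minimum possible |A + A| over all 5-element sets is 2·5 − 1 = 9 (so min K = 9/5), attained only by arithmetic progressions.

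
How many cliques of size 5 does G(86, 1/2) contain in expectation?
E[# K_5] = C(86, 5) · (1/2)^C(5, 2) = 34826302 / 2^10 = 17413151/512 ≈ 34010.060547

For each 5-subset S of vertices (there are C(86, 5) = 34826302 such S), let X_S = 1 if S induces a K_5 (all C(5, 2) = 10 edges present). Then P(X_S = 1) = (1/2)^10 = 1/1024. By linearity of expectation, E[# K_5] = C(86, 5) · (1/2)^10 = 34826302 / 1024 = 17413151/512 ≈ 34010.060547.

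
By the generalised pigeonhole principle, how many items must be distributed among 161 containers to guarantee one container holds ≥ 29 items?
n = (29 − 1)·161 + 1 = 4509

By the generalised pigeonhole principle, to guarantee some box contains ≥ r objects we need more than (r − 1) · k objects total. Threshold: n = (r − 1) · k + 1. With r = 29 and k = 161: n = 28 · 161 + 1 = 4508 + 1 = 4509. For n = 4508 = 28 · 161, we can put exactly 28 objects in every box, avoiding 29 in any single one — so 4509 is tight.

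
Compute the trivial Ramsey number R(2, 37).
R(2, 37) = 37

R(2, k) = k for all k ≥ 2: in a 2-colouring of K_k, either some edge is red (a red K_2) or all edges are blue (a blue K_k). And K_{36} coloured all-blue has no blue K_37, so R(2, 37) > 36. Hence R(2, 37) = 37.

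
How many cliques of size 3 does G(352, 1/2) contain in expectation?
E[# K_3] = C(352, 3) · (1/2)^C(3, 2) = 7207200 / 2^3 = 900900

For each 3-subset S of vertices (there are C(352, 3) = 7207200 such S), let X_S = 1 if S induces a K_3 (all C(3, 2) = 3 edges present). Then P(X_S = 1) = (1/2)^3 = 1/8. By linearity of expectation, E[# K_3] = C(352, 3) · (1/2)^3 = 7207200 / 8 = 900900.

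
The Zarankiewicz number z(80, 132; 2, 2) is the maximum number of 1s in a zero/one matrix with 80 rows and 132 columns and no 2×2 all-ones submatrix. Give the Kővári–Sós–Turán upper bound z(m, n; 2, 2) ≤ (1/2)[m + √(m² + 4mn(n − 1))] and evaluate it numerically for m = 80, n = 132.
z(80, 132; 2, 2) ≤ (1/2)[80 + √(80² + 4·80·132·131)] = (1/2)[80 + √5539840] = 1216.8432

Kővári–Sós–Turán: let r_1, ..., r_80 be the row sums and z = Σ r_i the total number of 1s. Each pair of columns can share at most one row with both entries 1 (else a 2×2 all-ones block appears), so Σ_i C(r_i, 2) ≤ C(132, 2) = 8646. By convexity Σ_i C(r_i, 2) ≥ 80·C(z/80, 2) = z(z − 80)/(2·80), giving z² − 80z − 80·132·131 ≤ 0 and hence z ≤ (1/2)[80 + √(6400 + 4·1383360)] = (1/2)[80 + √5539840] ≈ (1/2)(80 + 2353.6865) = 1216.8432.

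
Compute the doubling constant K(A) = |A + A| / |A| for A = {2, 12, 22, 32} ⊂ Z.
K = |A + A| / |A| = 7/4

Enumerate A + A = {a + b : a, b ∈ A}. With |A| = 4, there are |A|^2 = 16 ordered sum pairs; collecting distinct values, A + A = {4, 14, 24, 34, 44, 54, 64}, so |A + A| = 7. Thus K = 7/4. Here |A + A| = 2|A| − 1 = 7, the minimum possible — so K = 7/4 is minimal, which holds iff A is an arithmetic progression.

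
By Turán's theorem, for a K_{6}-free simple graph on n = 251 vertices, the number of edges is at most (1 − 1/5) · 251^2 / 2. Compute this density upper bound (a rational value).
Turán density bound = (4/5) · 251^2/2 = 126002/5 ≈ 25200.4

Turán's theorem: ex(n, K_{r+1}) is achieved by the complete r-partite Turán graph T(n, r) with parts as balanced as possible, and is at most (1 − 1/r) · n^2/2. For r = 5, n = 251: the density bound is (4/5) · 63001/2 = 126002/5 ≈ 25200.4. The integer-valued extremum is e(T(251, 5)) = 25200, which is strictly less than the density bound 126002/5 since 5 ∤ 251 (the parts of T(251, 5) cannot all be equal).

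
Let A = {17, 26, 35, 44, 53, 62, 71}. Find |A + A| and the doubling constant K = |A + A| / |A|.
K = |A + A| / |A| = 13/7

Enumerate A + A = {a + b : a, b ∈ A}. With |A| = 7, there are |A|^2 = 49 ordered sum pairs; collecting distinct values, A + A = {34, 43, 52, 61, 70, 79, 88, 97, 106, 115, 124, 133, 142}, so |A + A| = 13. Thus K = 13/7. Here |A + A| = 2|A| − 1 = 13, the minimum possible — so K = 13/7 is minimal, which holds iff A is an arithmetic progression.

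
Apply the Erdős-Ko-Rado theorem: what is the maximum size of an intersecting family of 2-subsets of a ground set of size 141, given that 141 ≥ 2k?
max |F| = C(140, 1) = 140

The Erdős-Ko-Rado theorem states: for n ≥ 2k, an intersecting family of k-subsets of an n-element set has size at most C(n − 1, k − 1), with equality for 'star' families {A ⊆ [n] : |A| = k, i ∈ A} (fix an element i). For n = 141, k = 2: C(140, 1) = 140.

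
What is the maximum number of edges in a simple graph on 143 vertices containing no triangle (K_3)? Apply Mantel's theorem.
ex(143, K_3) = ⌊143^2/4⌋ = 5112

Mantel (1907): a triangle-free graph on n vertices has at most ⌊n^2/4⌋ edges, with equality for the complete bipartite graph K_{⌊n/2⌋, ⌈n/2⌉}. For n = 143: ⌊143^2/4⌋ = ⌊20449/4⌋ = 5112. The extremal graph is K_{71, 72}, which has 71·72 = 5112 edges.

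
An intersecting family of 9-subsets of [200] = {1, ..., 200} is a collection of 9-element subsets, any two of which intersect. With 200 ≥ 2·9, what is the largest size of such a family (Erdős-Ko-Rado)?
max |F| = C(199, 8) = 52895036330136

The Erdős-Ko-Rado theorem states: for n ≥ 2k, an intersecting family of k-subsets of an n-element set has size at most C(n − 1, k − 1), with equality for 'star' families {A ⊆ [n] : |A| = k, i ∈ A} (fix an element i). For n = 200, k = 9: C(199, 8) = 52895036330136.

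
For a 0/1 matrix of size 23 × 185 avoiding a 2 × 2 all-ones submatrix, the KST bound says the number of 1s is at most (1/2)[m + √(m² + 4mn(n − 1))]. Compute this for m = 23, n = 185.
z(23, 185; 2, 2) ≤ (1/2)[23 + √(23² + 4·23·185·184)] = (1/2)[23 + √3132209] = 896.4024

Kővári–Sós–Turán: let r_1, ..., r_23 be the row sums and z = Σ r_i the total number of 1s. Each pair of columns can share at most one row with both entries 1 (else a 2×2 all-ones block appears), so Σ_i C(r_i, 2) ≤ C(185, 2) = 17020. By convexity Σ_i C(r_i, 2) ≥ 23·C(z/23, 2) = z(z − 23)/(2·23), giving z² − 23z − 23·185·184 ≤ 0 and hence z ≤ (1/2)[23 + √(529 + 4·782920)] = (1/2)[23 + √3132209] ≈ (1/2)(23 + 1769.8048) = 896.4024.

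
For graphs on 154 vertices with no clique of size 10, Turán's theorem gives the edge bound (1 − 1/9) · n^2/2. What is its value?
Turán density bound = (8/9) · 154^2/2 = 94864/9 ≈ 10540.4444

Turán's theorem: ex(n, K_{r+1}) is achieved by the complete r-partite Turán graph T(n, r) with parts as balanced as possible, and is at most (1 − 1/r) · n^2/2. For r = 9, n = 154: the density bound is (8/9) · 23716/2 = 94864/9 ≈ 10540.4444. The integer-valued extremum is e(T(154, 9)) = 10540, which is strictly less than the density bound 94864/9 since 9 ∤ 154 (the parts of T(154, 9) cannot all be equal).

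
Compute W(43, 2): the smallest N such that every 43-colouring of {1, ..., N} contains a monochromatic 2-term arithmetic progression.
W(43, 2) = 43 + 1 = 44

A 2-term AP is any pair of integers, so a monochromatic 2-AP exists iff some colour is used at least twice. With 43 colours, the colouring i ↦ i on {1, ..., 43} uses each colour once, avoiding any monochromatic pair, so W(43, 2) > 43. For {1, ..., 44}, pigeonhole forces two integers of the same colour, which form a monochromatic 2-AP. Hence W(43, 2) = 44.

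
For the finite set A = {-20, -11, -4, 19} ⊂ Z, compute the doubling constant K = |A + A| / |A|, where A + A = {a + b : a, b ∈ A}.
K = |A + A| / |A| = 10/4 = 5/2

Enumerate A + A = {a + b : a, b ∈ A}. With |A| = 4, there are |A|^2 = 16 ordered sum pairs; collecting distinct values, A + A = {-40, -31, -24, -22, -15, -8, -1, 8, 15, 38}, so |A + A| = 10. Thus K = 10/4 = 5/2. For comparison, the minimum possible |A + A| over all 4-element sets is 2·4 − 1 = 7 (so min K = 7/4), attained only by arithmetic progressions.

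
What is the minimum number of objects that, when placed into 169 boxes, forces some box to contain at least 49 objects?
n = (49 − 1)·169 + 1 = 8113

By the generalised pigeonhole principle, to guarantee some box contains ≥ r objects we need more than (r − 1) · k objects total. Threshold: n = (r − 1) · k + 1. With r = 49 and k = 169: n = 48 · 169 + 1 = 8112 + 1 = 8113. For n = 8112 = 48 · 169, we can put exactly 48 objects in every box, avoiding 49 in any single one — so 8113 is tight.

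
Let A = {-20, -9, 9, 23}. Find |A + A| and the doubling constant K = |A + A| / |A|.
K = |A + A| / |A| = 10/4 = 5/2

Enumerate A + A = {a + b : a, b ∈ A}. With |A| = 4, there are |A|^2 = 16 ordered sum pairs; collecting distinct values, A + A = {-40, -29, -18, -11, 0, 3, 14, 18, 32, 46}, so |A + A| = 10. Thus K = 10/4 = 5/2. For comparison, the minimum possible |A + A| over all 4-element sets is 2·4 − 1 = 7 (so min K = 7/4), attained only by arithmetic progressions.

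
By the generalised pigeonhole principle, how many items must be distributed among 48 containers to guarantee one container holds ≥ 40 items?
n = (40 − 1)·48 + 1 = 1873

By the generalised pigeonhole principle, to guarantee some box contains ≥ r objects we need more than (r − 1) · k objects total. Threshold: n = (r − 1) · k + 1. With r = 40 and k = 48: n = 39 · 48 + 1 = 1872 + 1 = 1873. For n = 1872 = 39 · 48, we can put exactly 39 objects in every box, avoiding 40 in any single one — so 1873 is tight.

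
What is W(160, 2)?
W(160, 2) = 160 + 1 = 161

A 2-term AP is any pair of integers, so a monochromatic 2-AP exists iff some colour is used at least twice. With 160 colours, the colouring i ↦ i on {1, ..., 160} uses each colour once, avoiding any monochromatic pair, so W(160, 2) > 160. For {1, ..., 161}, pigeonhole forces two integers of the same colour, which form a monochromatic 2-AP. Hence W(160, 2) = 161.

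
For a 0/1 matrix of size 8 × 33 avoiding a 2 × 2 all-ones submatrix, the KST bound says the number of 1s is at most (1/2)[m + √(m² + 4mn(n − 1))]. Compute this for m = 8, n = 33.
z(8, 33; 2, 2) ≤ (1/2)[8 + √(8² + 4·8·33·32)] = (1/2)[8 + √33856] = 96

Kővári–Sós–Turán: let r_1, ..., r_8 be the row sums and z = Σ r_i the total number of 1s. Each pair of columns can share at most one row with both entries 1 (else a 2×2 all-ones block appears), so Σ_i C(r_i, 2) ≤ C(33, 2) = 528. By convexity Σ_i C(r_i, 2) ≥ 8·C(z/8, 2) = z(z − 8)/(2·8), giving z² − 8z − 8·33·32 ≤ 0 and hence z ≤ (1/2)[8 + √(64 + 4·8448)] = (1/2)[8 + √33856] ≈ (1/2)(8 + 184) = 96.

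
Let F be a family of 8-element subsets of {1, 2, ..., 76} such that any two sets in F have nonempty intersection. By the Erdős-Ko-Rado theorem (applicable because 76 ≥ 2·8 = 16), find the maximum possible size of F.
max |F| = C(75, 7) = 1984829850

The Erdős-Ko-Rado theorem states: for n ≥ 2k, an intersecting family of k-subsets of an n-element set has size at most C(n − 1, k − 1), with equality for 'star' families {A ⊆ [n] : |A| = k, i ∈ A} (fix an element i). For n = 76, k = 8: C(75, 7) = 1984829850.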